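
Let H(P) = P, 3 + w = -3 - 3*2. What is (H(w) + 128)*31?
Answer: 3596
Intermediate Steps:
w = -12 (w = -3 + (-3 - 3*2) = -3 + (-3 - 6) = -3 - 9 = -12)
(H(w) + 128)*31 = (-12 + 128)*31 = 116*31 = 3596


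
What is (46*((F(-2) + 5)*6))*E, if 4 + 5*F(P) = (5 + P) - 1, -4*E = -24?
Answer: 38088/5 ≈ 7617.6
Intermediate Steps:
E = 6 (E = -1/4*(-24) = 6)
F(P) = P/5 (F(P) = -4/5 + ((5 + P) - 1)/5 = -4/5 + (4 + P)/5 = -4/5 + (4/5 + P/5) = P/5)
(46*((F(-2) + 5)*6))*E = (46*(((1/5)*(-2) + 5)*6))*6 = (46*((-2/5 + 5)*6))*6 = (46*((23/5)*6))*6 = (46*(138/5))*6 = (6348/5)*6 = 38088/5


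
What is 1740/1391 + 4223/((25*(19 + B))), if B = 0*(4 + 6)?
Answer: 6700693/660725 ≈ 10.141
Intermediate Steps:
B = 0 (B = 0*10 = 0)
1740/1391 + 4223/((25*(19 + B))) = 1740/1391 + 4223/((25*(19 + 0))) = 1740*(1/1391) + 4223/((25*19)) = 1740/1391 + 4223/475 = 6700693/660725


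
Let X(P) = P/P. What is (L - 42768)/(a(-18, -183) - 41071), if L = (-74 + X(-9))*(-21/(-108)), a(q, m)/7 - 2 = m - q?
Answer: 1540159/1519632 ≈ 1.0135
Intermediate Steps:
X(P) = 1
a(q, m) = 14 - 7*q + 7*m (a(q, m) = 14 + 7*(m - q) = 14 + (-7*q + 7*m) = 14 - 7*q + 7*m)
L = -511/36 (L = (-74 + 1)*(-21/(-108)) = -(-1533)*(-1)/108 = -73*7/36 = -511/36 ≈ -14.194)
(L - 42768)/(a(-18, -183) - 41071) = (-511/36 - 42768)/((14 - 7*(-18) + 7*(-183)) - 41071) = -1540159/(36*((14 + 126 - 1281) - 41071)) = -1540159/(36*(-1141 - 41071)) = -1540159/36/(-42212) = -1540159/36*(-1/42212) = 1540159/1519632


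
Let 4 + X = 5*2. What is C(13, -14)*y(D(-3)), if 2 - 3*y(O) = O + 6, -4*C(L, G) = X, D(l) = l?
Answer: ½ ≈ 0.50000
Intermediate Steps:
X = 6 (X = -4 + 5*2 = -4 + 10 = 6)
C(L, G) = -3/2 (C(L, G) = -¼*6 = -3/2)
y(O) = -4/3 - O/3 (y(O) = ⅔ - (O + 6)/3 = ⅔ - (6 + O)/3 = ⅔ + (-2 - O/3) = -4/3 - O/3)
C(13, -14)*y(D(-3)) = -3*(-4/3 - ⅓*(-3))/2 = -3*(-4/3 + 1)/2 = -3/2*(-⅓) = ½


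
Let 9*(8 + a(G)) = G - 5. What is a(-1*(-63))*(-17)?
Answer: 238/9 ≈ 26.444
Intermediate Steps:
a(G) = -77/9 + G/9 (a(G) = -8 + (G - 5)/9 = -8 + (-5 + G)/9 = -8 + (-5/9 + G/9) = -77/9 + G/9)
a(-1*(-63))*(-17) = (-77/9 + (-1*(-63))/9)*(-17) = (-77/9 + (⅑)*63)*(-17) = (-77/9 + 7)*(-17) = -14/9*(-17) = 238/9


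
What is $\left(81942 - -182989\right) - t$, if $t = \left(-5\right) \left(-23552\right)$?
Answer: $147171$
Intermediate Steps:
$t = 117760$
$\left(81942 - -182989\right) - t = \left(81942 - -182989\right) - 117760 = \left(81942 + 182989\right) - 117760 = 264931 - 117760 = 147171$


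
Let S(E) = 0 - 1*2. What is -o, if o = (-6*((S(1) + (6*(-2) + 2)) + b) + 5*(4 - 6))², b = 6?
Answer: -676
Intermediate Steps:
S(E) = -2 (S(E) = 0 - 2 = -2)
o = 676 (o = (-6*((-2 + (6*(-2) + 2)) + 6) + 5*(4 - 6))² = (-6*((-2 + (-12 + 2)) + 6) + 5*(-2))² = (-6*((-2 - 10) + 6) - 10)² = (-6*(-12 + 6) - 10)² = (-6*(-6) - 10)² = (36 - 10)² = 26² = 676)
-o = -1*676 = -676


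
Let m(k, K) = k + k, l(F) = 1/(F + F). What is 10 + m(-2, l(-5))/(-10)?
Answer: 52/5 ≈ 10.400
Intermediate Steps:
l(F) = 1/(2*F)
m(k, K) = 2*k
10 + m(-2, l(-5))/(-10) = 10 + (2*(-2))/(-10) = 10 - 4*(-1/10) = 10 + 2/5 = 52/5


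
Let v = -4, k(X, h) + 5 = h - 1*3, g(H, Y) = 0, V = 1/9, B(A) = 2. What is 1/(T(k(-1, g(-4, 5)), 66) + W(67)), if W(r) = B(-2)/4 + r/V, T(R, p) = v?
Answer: 2/1199 ≈ 0.0016681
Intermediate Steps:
V = 1/9 ≈ 0.11111
k(X, h) = -8 + h (k(X, h) = -5 + (h - 1*3) = -5 + (h - 3) = -5 + (-3 + h) = -8 + h)
T(R, p) = -4
W(r) = 1/2 + 9*r (W(r) = 2/4 + r/(1/9) = 2*(1/4) + r*9 = 1/2 + 9*r)
1/(T(k(-1, g(-4, 5)), 66) + W(67)) = 1/(-4 + (1/2 + 9*67)) = 1/(-4 + (1/2 + 603)) = 1/(-4 + 1207/2) = 1/(1199/2) = 2/1199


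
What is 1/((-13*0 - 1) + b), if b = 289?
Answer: 1/288 ≈ 0.0034722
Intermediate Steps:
1/((-13*0 - 1) + b) = 1/((-13*0 - 1) + 289) = 1/((0 - 1) + 289) = 1/(-1 + 289) = 1/288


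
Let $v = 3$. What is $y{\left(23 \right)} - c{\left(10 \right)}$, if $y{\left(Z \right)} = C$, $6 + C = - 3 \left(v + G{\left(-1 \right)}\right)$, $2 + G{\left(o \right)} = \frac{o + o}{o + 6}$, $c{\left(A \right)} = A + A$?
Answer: $- \frac{139}{5} \approx -27.8$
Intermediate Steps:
$c{\left(A \right)} = 2 A$
$G{\left(o \right)} = -2 + \frac{2 o}{6 + o}$ ($G{\left(o \right)} = -2 + \frac{o + o}{o + 6} = -2 + \frac{2 o}{6 + o}$)
$C = - \frac{39}{5}$ ($C = -6 - 3 \left(3 - \frac{12}{6 - 1}\right) = -6 - 3 \left(3 - \frac{12}{5}\right) = -6 - \frac{9}{5} = - \frac{39}{5} \approx -7.8$)
$y{\left(Z \right)} = - \frac{39}{5}$
$y{\left(23 \right)} - c{\left(10 \right)} = - \frac{39}{5} - 2 \cdot 10 = - \frac{39}{5} - 20 = - \frac{139}{5}$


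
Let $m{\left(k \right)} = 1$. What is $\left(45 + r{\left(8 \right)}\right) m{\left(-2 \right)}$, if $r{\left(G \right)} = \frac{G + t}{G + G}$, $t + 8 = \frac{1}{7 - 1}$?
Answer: $\frac{4321}{96} \approx 45.01$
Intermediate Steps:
$t = - \frac{47}{6}$ ($t = -8 + \frac{1}{7 - 1} = -8 + \frac{1}{6} = - \frac{47}{6} \approx -7.8333$)
$r{\left(G \right)} = \frac{- \frac{47}{6} + G}{2 G}$ ($r{\left(G \right)} = \frac{G - \frac{47}{6}}{G + G} = \frac{- \frac{47}{6} + G}{2 G}$)
$\left(45 + r{\left(8 \right)}\right) m{\left(-2 \right)} = \left(45 + \frac{-47 + 6 \cdot 8}{12 \cdot 8}\right) 1 = \left(45 + \frac{1}{12} \cdot \frac{1}{8} \left(-47 + 48\right)\right) 1 = \left(45 + \frac{1}{12} \cdot \frac{1}{8} \cdot 1\right) 1 = \left(45 + \frac{1}{96}\right) 1 = \frac{4321}{96} \cdot 1 = \frac{4321}{96}$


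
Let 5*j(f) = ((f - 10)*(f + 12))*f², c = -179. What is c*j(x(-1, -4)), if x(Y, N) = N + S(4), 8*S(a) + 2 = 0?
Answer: 91408677/1280 ≈ 71413.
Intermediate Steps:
S(a) = -¼ (S(a) = -¼ + (⅛)*0 = -¼ + 0 = -¼)
x(Y, N) = -¼ + N (x(Y, N) = N - ¼ = -¼ + N)
j(f) = f²*(-10 + f)*(12 + f)/5 (j(f) = (((f - 10)*(f + 12))*f²)/5 = (((-10 + f)*(12 + f))*f²)/5 = (f²*(-10 + f)*(12 + f))/5 = f²*(-10 + f)*(12 + f)/5)
c*j(x(-1, -4)) = -179*(-¼ - 4)²*(-120 + (-¼ - 4)² + 2*(-¼ - 4))/5 = -179*(-17/4)²*(-120 + (-17/4)² + 2*(-17/4))/5 = -179*289*(-120 + 289/16 - 17/2)/(5*16) = -179*289*(-1767)/(5*16*16) = -179*(-510663/1280) = 91408677/1280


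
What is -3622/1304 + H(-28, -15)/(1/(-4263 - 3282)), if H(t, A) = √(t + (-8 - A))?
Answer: -1811/652 - 7545*I*√21 ≈ -2.7776 - 34576.0*I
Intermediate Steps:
H(t, A) = √(-8 + t - A)
-3622/1304 + H(-28, -15)/(1/(-4263 - 3282)) = -3622/1304 + √(-8 - 28 - 1*(-15))/(1/(-4263 - 3282)) = -3622*1/1304 + √(-8 - 28 + 15)/(1/(-7545)) = -1811/652 + √(-21)/(-1/7545) = -1811/652 + (I*√21)*(-7545) = -1811/652 - 7545*I*√21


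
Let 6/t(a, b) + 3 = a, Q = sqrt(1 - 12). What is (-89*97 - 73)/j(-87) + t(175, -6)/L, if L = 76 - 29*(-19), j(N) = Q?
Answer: 1/17974 + 8706*I*sqrt(11)/11 ≈ 5.5636e-5 + 2625.0*I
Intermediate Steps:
Q = I*sqrt(11) (Q = sqrt(-11) = I*sqrt(11) ≈ 3.3166*I)
j(N) = I*sqrt(11)
L = 627 (L = 76 + 551 = 627)
t(a, b) = 6/(-3 + a)
(-89*97 - 73)/j(-87) + t(175, -6)/L = (-89*97 - 73)/((I*sqrt(11))) + (6/(-3 + 175))/627 = (-8633 - 73)*(-I*sqrt(11)/11) + (6/172)*(1/627) = -(-8706)*I*sqrt(11)/11 + (6*(1/172))*(1/627) = 8706*I*sqrt(11)/11 + (3/86)*(1/627) = 8706*I*sqrt(11)/11 + 1/17974 = 1/17974 + 8706*I*sqrt(11)/11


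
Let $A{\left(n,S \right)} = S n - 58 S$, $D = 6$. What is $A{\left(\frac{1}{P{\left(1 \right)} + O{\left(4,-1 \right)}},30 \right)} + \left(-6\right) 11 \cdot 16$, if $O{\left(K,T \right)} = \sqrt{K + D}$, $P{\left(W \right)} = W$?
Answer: $- \frac{8398}{3} + \frac{10 \sqrt{10}}{3} \approx -2788.8$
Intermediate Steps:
$O{\left(K,T \right)} = \sqrt{6 + K}$ ($O{\left(K,T \right)} = \sqrt{K + 6} = \sqrt{6 + K}$)
$A{\left(n,S \right)} = - 58 S + S n$
$A{\left(\frac{1}{P{\left(1 \right)} + O{\left(4,-1 \right)}},30 \right)} + \left(-6\right) 11 \cdot 16 = 30 \left(-58 + \frac{1}{1 + \sqrt{6 + 4}}\right) + \left(-6\right) 11 \cdot 16 = 30 \left(-58 + \frac{1}{1 + \sqrt{10}}\right) - 1056 = \left(-1740 + \frac{30}{1 + \sqrt{10}}\right) - 1056 = -2796 + \frac{30}{1 + \sqrt{10}}$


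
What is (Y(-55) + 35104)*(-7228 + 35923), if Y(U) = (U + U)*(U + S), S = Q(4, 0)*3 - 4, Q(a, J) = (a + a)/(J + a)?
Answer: 1174601130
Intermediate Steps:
Q(a, J) = 2*a/(J + a) (Q(a, J) = (2*a)/(J + a) = 2*a/(J + a))
S = 2 (S = (2*4/(0 + 4))*3 - 4 = (2*4/4)*3 - 4 = (2*4*(¼))*3 - 4 = 2*3 - 4 = 6 - 4 = 2)
Y(U) = 2*U*(2 + U) (Y(U) = (U + U)*(U + 2) = (2*U)*(2 + U) = 2*U*(2 + U))
(Y(-55) + 35104)*(-7228 + 35923) = (2*(-55)*(2 - 55) + 35104)*(-7228 + 35923) = (2*(-55)*(-53) + 35104)*28695 = (5830 + 35104)*28695 = 40934*28695 = 1174601130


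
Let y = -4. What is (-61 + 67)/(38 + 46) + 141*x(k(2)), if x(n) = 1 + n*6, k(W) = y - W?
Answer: -69089/14 ≈ -4934.9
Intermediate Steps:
k(W) = -4 - W
x(n) = 1 + 6*n
(-61 + 67)/(38 + 46) + 141*x(k(2)) = (-61 + 67)/(38 + 46) + 141*(1 + 6*(-4 - 1*2)) = 6/84 + 141*(1 + 6*(-4 - 2)) = 6*(1/84) + 141*(1 + 6*(-6)) = 1/14 + 141*(1 - 36) = 1/14 + 141*(-35) = 1/14 - 4935 = -69089/14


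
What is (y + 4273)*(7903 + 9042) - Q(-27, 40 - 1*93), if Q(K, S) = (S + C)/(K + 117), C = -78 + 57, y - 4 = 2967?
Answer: 5523731137/45 ≈ 1.2275e+8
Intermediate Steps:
y = 2971 (y = 4 + 2967 = 2971)
C = -21
Q(K, S) = (-21 + S)/(117 + K) (Q(K, S) = (S - 21)/(K + 117) = (-21 + S)/(117 + K))
(y + 4273)*(7903 + 9042) - Q(-27, 40 - 1*93) = (2971 + 4273)*(7903 + 9042) - (-21 + (40 - 1*93))/(117 - 27) = 7244*16945 - (-21 + (40 - 93))/90 = 122749580 - (-21 - 53)/90 = 122749580 - (-74)/90 = 122749580 - 1*(-37/45) = 122749580 + 37/45 = 5523731137/45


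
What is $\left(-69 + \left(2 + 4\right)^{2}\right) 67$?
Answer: $-2211$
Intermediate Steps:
$\left(-69 + \left(2 + 4\right)^{2}\right) 67 = \left(-69 + 6^{2}\right) 67 = \left(-69 + 36\right) 67 = \left(-33\right) 67 = -2211$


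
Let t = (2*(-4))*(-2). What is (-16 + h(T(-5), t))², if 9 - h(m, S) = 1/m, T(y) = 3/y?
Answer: 256/9 ≈ 28.444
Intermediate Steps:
t = 16 (t = -8*(-2) = 16)
h(m, S) = 9 - 1/m
(-16 + h(T(-5), t))² = (-16 + (9 - 1/(3/(-5))))² = (-16 + (9 - 1/(3*(-⅕))))² = (-16 + (9 - 1/(-⅗)))² = (-16 + (9 - 1*(-5/3)))² = (-16 + (9 + 5/3))² = (-16 + 32/3)² = (-16/3)² = 256/9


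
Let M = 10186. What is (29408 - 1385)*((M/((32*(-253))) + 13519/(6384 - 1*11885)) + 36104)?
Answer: 2047928134863291/2024368 ≈ 1.0116e+9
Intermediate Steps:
(29408 - 1385)*((M/((32*(-253))) + 13519/(6384 - 1*11885)) + 36104) = (29408 - 1385)*((10186/((32*(-253))) + 13519/(6384 - 1*11885)) + 36104) = 28023*((10186/(-8096) + 13519/(6384 - 11885)) + 36104) = 28023*((10186*(-1/8096) + 13519/(-5501)) + 36104) = 28023*((-463/368 + 13519*(-1/5501)) + 36104) = 28023*((-463/368 - 13519/5501) + 36104) = 28023*(-7521955/2024368 + 36104) = 28023*(73080260317/2024368) = 2047928134863291/2024368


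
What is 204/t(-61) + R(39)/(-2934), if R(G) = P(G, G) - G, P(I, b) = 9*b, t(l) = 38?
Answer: 48890/9291 ≈ 5.2621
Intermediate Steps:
R(G) = 8*G (R(G) = 9*G - G = 8*G)
204/t(-61) + R(39)/(-2934) = 204/38 + (8*39)/(-2934) = 204*(1/38) + 312*(-1/2934) = 102/19 - 52/489 = 48890/9291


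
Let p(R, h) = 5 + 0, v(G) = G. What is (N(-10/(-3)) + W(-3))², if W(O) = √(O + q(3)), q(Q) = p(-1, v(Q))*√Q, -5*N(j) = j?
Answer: (2 - 3*√(-3 + 5*√3))²/9 ≈ 2.9325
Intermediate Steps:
N(j) = -j/5
p(R, h) = 5
q(Q) = 5*√Q
W(O) = √(O + 5*√3)
(N(-10/(-3)) + W(-3))² = (-(-2)/(-3) + √(-3 + 5*√3))² = (-(-2)*(-1)/3 + √(-3 + 5*√3))² = (-⅕*10/3 + √(-3 + 5*√3))² = (-⅔ + √(-3 + 5*√3))²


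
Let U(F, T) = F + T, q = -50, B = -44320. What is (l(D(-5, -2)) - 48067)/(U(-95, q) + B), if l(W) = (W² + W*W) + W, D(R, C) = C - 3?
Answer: 48022/44465 ≈ 1.0800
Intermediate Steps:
D(R, C) = -3 + C
l(W) = W + 2*W² (l(W) = (W² + W²) + W = 2*W² + W = W + 2*W²)
(l(D(-5, -2)) - 48067)/(U(-95, q) + B) = ((-3 - 2)*(1 + 2*(-3 - 2)) - 48067)/((-95 - 50) - 44320) = (-5*(1 + 2*(-5)) - 48067)/(-145 - 44320) = (-5*(1 - 10) - 48067)/(-44465) = (-5*(-9) - 48067)*(-1/44465) = (45 - 48067)*(-1/44465) = -48022*(-1/44465) = 48022/44465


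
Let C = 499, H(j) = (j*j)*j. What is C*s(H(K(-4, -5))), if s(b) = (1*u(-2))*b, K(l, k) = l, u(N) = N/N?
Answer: -31936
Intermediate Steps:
u(N) = 1
H(j) = j³ (H(j) = j²*j = j³)
s(b) = b (s(b) = (1*1)*b = 1*b = b)
C*s(H(K(-4, -5))) = 499*(-4)³ = 499*(-64) = -31936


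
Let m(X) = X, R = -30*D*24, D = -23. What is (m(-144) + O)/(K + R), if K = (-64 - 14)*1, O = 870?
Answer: 121/2747 ≈ 0.044048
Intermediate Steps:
R = 16560 (R = -30*(-23)*24 = 690*24 = 16560)
K = -78 (K = -78*1 = -78)
(m(-144) + O)/(K + R) = (-144 + 870)/(-78 + 16560) = 726/16482 = 726*(1/16482) = 121/2747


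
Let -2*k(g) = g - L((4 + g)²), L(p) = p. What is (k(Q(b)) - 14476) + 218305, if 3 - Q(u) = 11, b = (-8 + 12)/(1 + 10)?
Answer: 203841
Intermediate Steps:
b = 4/11 ≈ 0.36364
Q(u) = -8 (Q(u) = 3 - 1*11 = 3 - 11 = -8)
k(g) = (4 + g)²/2 - g/2 (k(g) = -(g - (4 + g)²)/2 = (4 + g)²/2 - g/2)
(k(Q(b)) - 14476) + 218305 = (((4 - 8)²/2 - ½*(-8)) - 14476) + 218305 = (((½)*(-4)² + 4) - 14476) + 218305 = (((½)*16 + 4) - 14476) + 218305 = ((8 + 4) - 14476) + 218305 = (12 - 14476) + 218305 = -14464 + 218305 = 203841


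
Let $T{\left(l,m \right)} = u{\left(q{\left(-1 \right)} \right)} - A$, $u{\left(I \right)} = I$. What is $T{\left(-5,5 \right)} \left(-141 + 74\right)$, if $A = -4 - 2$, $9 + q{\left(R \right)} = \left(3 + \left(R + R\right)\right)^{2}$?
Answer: $134$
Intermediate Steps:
$q{\left(R \right)} = -9 + \left(3 + 2 R\right)^{2}$ ($q{\left(R \right)} = -9 + \left(3 + \left(R + R\right)\right)^{2} = -9 + \left(3 + 2 R\right)^{2}$)
$A = -6$ ($A = -4 - 2 = -6$)
$T{\left(l,m \right)} = -2$ ($T{\left(l,m \right)} = 4 \left(-1\right) \left(3 - 1\right) - -6 = 4 \left(-1\right) 2 + 6 = -8 + 6 = -2$)
$T{\left(-5,5 \right)} \left(-141 + 74\right) = - 2 \left(-141 + 74\right) = \left(-2\right) \left(-67\right) = 134$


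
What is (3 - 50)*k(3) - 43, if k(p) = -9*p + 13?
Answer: 615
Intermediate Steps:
k(p) = 13 - 9*p
(3 - 50)*k(3) - 43 = (3 - 50)*(13 - 9*3) - 43 = -47*(13 - 27) - 43 = -47*(-14) - 43 = 658 - 43 = 615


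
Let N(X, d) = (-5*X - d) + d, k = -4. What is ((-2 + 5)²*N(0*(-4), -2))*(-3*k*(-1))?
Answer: 0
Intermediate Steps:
N(X, d) = -5*X (N(X, d) = (-d - 5*X) + d = -5*X)
((-2 + 5)²*N(0*(-4), -2))*(-3*k*(-1)) = ((-2 + 5)²*(-0*(-4)))*(-3*(-4)*(-1)) = (3²*(-5*0))*(12*(-1)) = (9*0)*(-12) = 0*(-12) = 0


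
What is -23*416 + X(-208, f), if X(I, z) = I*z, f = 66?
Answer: -23296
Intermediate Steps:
-23*416 + X(-208, f) = -23*416 - 208*66 = -9568 - 13728 = -23296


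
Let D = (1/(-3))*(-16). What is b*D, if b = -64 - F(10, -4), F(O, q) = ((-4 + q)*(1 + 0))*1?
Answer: -896/3 ≈ -298.67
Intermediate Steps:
D = 16/3 (D = (1*(-⅓))*(-16) = -⅓*(-16) = 16/3 ≈ 5.3333)
F(O, q) = -4 + q (F(O, q) = ((-4 + q)*1)*1 = (-4 + q)*1 = -4 + q)
b = -56 (b = -64 - (-4 - 4) = -64 - 1*(-8) = -64 + 8 = -56)
b*D = -56*16/3 = -896/3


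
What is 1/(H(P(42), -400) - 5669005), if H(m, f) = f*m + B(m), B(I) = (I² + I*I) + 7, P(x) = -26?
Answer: -1/5657246 ≈ -1.7676e-7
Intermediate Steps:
B(I) = 7 + 2*I² (B(I) = (I² + I²) + 7 = 2*I² + 7 = 7 + 2*I²)
H(m, f) = 7 + 2*m² + f*m (H(m, f) = f*m + (7 + 2*m²) = 7 + 2*m² + f*m)
1/(H(P(42), -400) - 5669005) = 1/((7 + 2*(-26)² - 400*(-26)) - 5669005) = 1/((7 + 2*676 + 10400) - 5669005) = 1/((7 + 1352 + 10400) - 5669005) = 1/(11759 - 5669005) = 1/(-5657246) = -1/5657246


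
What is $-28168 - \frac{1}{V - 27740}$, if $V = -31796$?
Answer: $- \frac{1677010047}{59536} \approx -28168.0$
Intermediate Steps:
$-28168 - \frac{1}{V - 27740} = -28168 - \frac{1}{-31796 - 27740} = -28168 - \frac{1}{-59536} = -28168 - - \frac{1}{59536} = -28168 + \frac{1}{59536} = - \frac{1677010047}{59536}$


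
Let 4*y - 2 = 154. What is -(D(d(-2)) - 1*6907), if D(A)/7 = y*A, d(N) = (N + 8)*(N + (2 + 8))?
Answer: -6197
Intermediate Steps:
d(N) = (8 + N)*(10 + N) (d(N) = (8 + N)*(N + 10) = (8 + N)*(10 + N))
y = 39 (y = 1/2 + (1/4)*154 = 1/2 + 77/2 = 39)
D(A) = 273*A (D(A) = 7*(39*A) = 273*A)
-(D(d(-2)) - 1*6907) = -(273*(80 + (-2)**2 + 18*(-2)) - 1*6907) = -(273*(80 + 4 - 36) - 6907) = -(273*48 - 6907) = -(13104 - 6907) = -1*6197 = -6197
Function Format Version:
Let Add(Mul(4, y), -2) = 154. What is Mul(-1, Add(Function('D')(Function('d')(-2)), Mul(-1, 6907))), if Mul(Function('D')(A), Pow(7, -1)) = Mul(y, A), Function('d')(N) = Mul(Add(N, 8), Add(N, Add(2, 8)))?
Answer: -6197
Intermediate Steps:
Function('d')(N) = Mul(Add(8, N), Add(10, N)) (Function('d')(N) = Mul(Add(8, N), Add(N, 10)) = Mul(Add(8, N), Add(10, N)))
y = 39 (y = Add(Rational(1, 2), Mul(Rational(1, 4), 154)) = Add(Rational(1, 2), Rational(77, 2)) = 39)
Function('D')(A) = Mul(273, A) (Function('D')(A) = Mul(7, Mul(39, A)) = Mul(273, A))
Mul(-1, Add(Function('D')(Function('d')(-2)), Mul(-1, 6907))) = Mul(-1, Add(Mul(273, Add(80, Pow(-2, 2), Mul(18, -2))), Mul(-1, 6907))) = Mul(-1, Add(Mul(273, Add(80, 4, -36)), -6907)) = Mul(-1, Add(Mul(273, 48), -6907)) = Mul(-1, Add(13104, -6907)) = Mul(-1, 6197) = -6197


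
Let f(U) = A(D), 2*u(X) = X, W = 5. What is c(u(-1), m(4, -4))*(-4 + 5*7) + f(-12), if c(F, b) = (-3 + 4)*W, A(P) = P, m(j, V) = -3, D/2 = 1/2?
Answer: 156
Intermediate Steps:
D = 1 (D = 2/2 = 2*(½) = 1)
u(X) = X/2
c(F, b) = 5 (c(F, b) = (-3 + 4)*5 = 1*5 = 5)
f(U) = 1
c(u(-1), m(4, -4))*(-4 + 5*7) + f(-12) = 5*(-4 + 5*7) + 1 = 5*(-4 + 35) + 1 = 5*31 + 1 = 155 + 1 = 156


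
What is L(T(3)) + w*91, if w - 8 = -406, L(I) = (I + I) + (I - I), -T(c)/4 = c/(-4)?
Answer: -36212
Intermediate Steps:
T(c) = c (T(c) = -4*c/(-4) = -4*c*(-1)/4 = -(-1)*c = c)
L(I) = 2*I (L(I) = 2*I + 0 = 2*I)
w = -398 (w = 8 - 406 = -398)
L(T(3)) + w*91 = 2*3 - 398*91 = 6 - 36218 = -36212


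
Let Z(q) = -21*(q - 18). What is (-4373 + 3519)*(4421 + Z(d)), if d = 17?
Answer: -3793468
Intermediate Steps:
Z(q) = 378 - 21*q (Z(q) = -21*(-18 + q) = 378 - 21*q)
(-4373 + 3519)*(4421 + Z(d)) = (-4373 + 3519)*(4421 + (378 - 21*17)) = -854*(4421 + (378 - 357)) = -854*(4421 + 21) = -854*4442 = -3793468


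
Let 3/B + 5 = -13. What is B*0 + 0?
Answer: 0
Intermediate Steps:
B = -1/6 (B = 3/(-5 - 13) = 3/(-18) = 3*(-1/18) = -1/6 ≈ -0.16667)
B*0 + 0 = -1/6*0 + 0 = 0 + 0 = 0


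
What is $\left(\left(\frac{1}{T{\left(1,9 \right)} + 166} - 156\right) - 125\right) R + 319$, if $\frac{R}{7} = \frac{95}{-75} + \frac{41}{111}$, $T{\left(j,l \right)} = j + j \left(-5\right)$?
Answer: $\frac{31227916}{14985} \approx 2083.9$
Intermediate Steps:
$T{\left(j,l \right)} = - 4 j$ ($T{\left(j,l \right)} = j - 5 j = - 4 j$)
$R = - \frac{1162}{185}$ ($R = 7 \left(\frac{95}{-75} + \frac{41}{111}\right) = 7 \left(95 \left(- \frac{1}{75}\right) + 41 \cdot \frac{1}{111}\right) = 7 \left(- \frac{19}{15} + \frac{41}{111}\right) = 7 \left(- \frac{166}{185}\right) = - \frac{1162}{185} \approx -6.2811$)
$\left(\left(\frac{1}{T{\left(1,9 \right)} + 166} - 156\right) - 125\right) R + 319 = \left(\left(\frac{1}{\left(-4\right) 1 + 166} - 156\right) - 125\right) \left(- \frac{1162}{185}\right) + 319 = \left(\left(\frac{1}{-4 + 166} - 156\right) - 125\right) \left(- \frac{1162}{185}\right) + 319 = \left(\left(\frac{1}{162} - 156\right) - 125\right) \left(- \frac{1162}{185}\right) + 319 = \left(- \frac{25271}{162} - 125\right) \left(- \frac{1162}{185}\right) + 319 = \left(- \frac{45521}{162}\right) \left(- \frac{1162}{185}\right) + 319 = \frac{26447701}{14985} + 319 = \frac{31227916}{14985}$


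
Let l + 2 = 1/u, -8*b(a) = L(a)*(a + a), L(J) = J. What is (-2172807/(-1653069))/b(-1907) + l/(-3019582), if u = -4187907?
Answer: -19851531753632392919/25340487738853508270082198 ≈ -7.8339e-7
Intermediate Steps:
b(a) = -a²/4 (b(a) = -a*(a + a)/8 = -a*2*a/8 = -a²/4)
l = -8375815/4187907 (l = -2 + 1/(-4187907) = -2 - 1/4187907 = -8375815/4187907 ≈ -2.0000)
(-2172807/(-1653069))/b(-1907) + l/(-3019582) = (-2172807/(-1653069))/((-¼*(-1907)²)) - 8375815/4187907/(-3019582) = (-2172807*(-1/1653069))/((-¼*3636649)) - 8375815/4187907*(-1/3019582) = 724269/(551023*(-3636649/4)) + 8375815/12645728594874 = (724269/551023)*(-4/3636649) + 8375815/12645728594874 = -2897076/2003877241927 + 8375815/12645728594874 = -19851531753632392919/25340487738853508270082198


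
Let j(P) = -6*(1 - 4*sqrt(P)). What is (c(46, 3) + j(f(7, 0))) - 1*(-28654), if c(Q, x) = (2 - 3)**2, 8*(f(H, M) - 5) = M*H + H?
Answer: 28649 + 6*sqrt(94) ≈ 28707.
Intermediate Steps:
f(H, M) = 5 + H/8 + H*M/8 (f(H, M) = 5 + (M*H + H)/8 = 5 + (H*M + H)/8 = 5 + (H + H*M)/8 = 5 + (H/8 + H*M/8) = 5 + H/8 + H*M/8)
c(Q, x) = 1 (c(Q, x) = (-1)**2 = 1)
j(P) = -6 + 24*sqrt(P)
(c(46, 3) + j(f(7, 0))) - 1*(-28654) = (1 + (-6 + 24*sqrt(5 + (1/8)*7 + (1/8)*7*0))) - 1*(-28654) = (1 + (-6 + 24*sqrt(5 + 7/8 + 0))) + 28654 = (1 + (-6 + 24*sqrt(47/8))) + 28654 = (1 + (-6 + 24*(sqrt(94)/4))) + 28654 = (1 + (-6 + 6*sqrt(94))) + 28654 = (-5 + 6*sqrt(94)) + 28654 = 28649 + 6*sqrt(94)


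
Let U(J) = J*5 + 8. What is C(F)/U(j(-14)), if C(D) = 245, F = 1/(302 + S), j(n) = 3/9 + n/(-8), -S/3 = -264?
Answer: 2940/221 ≈ 13.303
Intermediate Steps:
S = 792 (S = -3*(-264) = 792)
j(n) = ⅓ - n/8 (j(n) = 3*(⅑) + n*(-⅛) = ⅓ - n/8)
U(J) = 8 + 5*J (U(J) = 5*J + 8 = 8 + 5*J)
F = 1/1094 (F = 1/(302 + 792) = 1/1094 ≈ 0.00091408)
C(F)/U(j(-14)) = 245/(8 + 5*(⅓ - ⅛*(-14))) = 245/(8 + 5*(⅓ + 7/4)) = 245/(8 + 5*(25/12)) = 245/(8 + 125/12) = 245/(221/12) = 245*(12/221) = 2940/221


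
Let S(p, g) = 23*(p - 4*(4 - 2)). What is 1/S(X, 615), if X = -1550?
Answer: -1/35834 ≈ -2.7906e-5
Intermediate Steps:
S(p, g) = -184 + 23*p (S(p, g) = 23*(p - 4*2) = 23*(p - 8) = 23*(-8 + p) = -184 + 23*p)
1/S(X, 615) = 1/(-184 + 23*(-1550)) = 1/(-184 - 35650) = 1/(-35834) = -1/35834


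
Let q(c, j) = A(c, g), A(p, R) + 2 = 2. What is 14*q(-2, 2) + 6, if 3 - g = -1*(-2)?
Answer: 6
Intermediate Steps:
g = 1 (g = 3 - (-1)*(-2) = 3 - 1*2 = 3 - 2 = 1)
A(p, R) = 0 (A(p, R) = -2 + 2 = 0)
q(c, j) = 0
14*q(-2, 2) + 6 = 14*0 + 6 = 0 + 6 = 6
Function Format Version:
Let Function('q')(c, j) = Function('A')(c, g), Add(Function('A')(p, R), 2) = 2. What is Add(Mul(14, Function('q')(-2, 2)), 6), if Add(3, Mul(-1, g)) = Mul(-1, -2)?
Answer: 6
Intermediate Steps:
g = 1 (g = Add(3, Mul(-1, Mul(-1, -2))) = Add(3, Mul(-1, 2)) = Add(3, -2) = 1)
Function('A')(p, R) = 0 (Function('A')(p, R) = Add(-2, 2) = 0)
Function('q')(c, j) = 0
Add(Mul(14, Function('q')(-2, 2)), 6) = Add(Mul(14, 0), 6) = Add(0, 6) = 6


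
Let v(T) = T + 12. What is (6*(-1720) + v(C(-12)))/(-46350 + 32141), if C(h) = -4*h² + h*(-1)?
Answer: 10872/14209 ≈ 0.76515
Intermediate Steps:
C(h) = -h - 4*h² (C(h) = -4*h² - h = -h - 4*h²)
v(T) = 12 + T
(6*(-1720) + v(C(-12)))/(-46350 + 32141) = (6*(-1720) + (12 - 1*(-12)*(1 + 4*(-12))))/(-46350 + 32141) = (-10320 + (12 - 1*(-12)*(1 - 48)))/(-14209) = (-10320 + (12 - 1*(-12)*(-47)))*(-1/14209) = (-10320 + (12 - 564))*(-1/14209) = (-10320 - 552)*(-1/14209) = -10872*(-1/14209) = 10872/14209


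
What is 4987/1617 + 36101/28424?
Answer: 18193255/4178328 ≈ 4.3542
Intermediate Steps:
4987/1617 + 36101/28424 = 18193255/4178328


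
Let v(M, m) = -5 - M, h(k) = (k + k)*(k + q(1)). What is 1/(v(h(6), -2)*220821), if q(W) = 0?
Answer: -1/17003217 ≈ -5.8812e-8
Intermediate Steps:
h(k) = 2*k**2 (h(k) = (k + k)*(k + 0) = (2*k)*k = 2*k**2)
1/(v(h(6), -2)*220821) = 1/((-5 - 2*6**2)*220821) = 1/((-5 - 2*36)*220821) = 1/((-5 - 1*72)*220821) = 1/((-5 - 72)*220821) = 1/(-77*220821) = 1/(-17003217) = -1/17003217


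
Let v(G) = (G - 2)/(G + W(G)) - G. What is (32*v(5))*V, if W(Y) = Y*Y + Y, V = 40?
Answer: -44032/7 ≈ -6290.3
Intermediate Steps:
W(Y) = Y + Y² (W(Y) = Y² + Y = Y + Y²)
v(G) = -G + (-2 + G)/(G + G*(1 + G)) (v(G) = (G - 2)/(G + G*(1 + G)) - G = (-2 + G)/(G + G*(1 + G)) - G = -G + (-2 + G)/(G + G*(1 + G)))
(32*v(5))*V = (32*((-2 + 5 - 1*5³ - 2*5²)/(5*(2 + 5))))*40 = (32*((⅕)*(-2 + 5 - 1*125 - 2*25)/7))*40 = (32*((⅕)*(⅐)*(-2 + 5 - 125 - 50)))*40 = (32*((⅕)*(⅐)*(-172)))*40 = (32*(-172/35))*40 = -5504/35*40 = -44032/7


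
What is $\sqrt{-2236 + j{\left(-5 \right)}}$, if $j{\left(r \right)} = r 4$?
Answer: $4 i \sqrt{141} \approx 47.497 i$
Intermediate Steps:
$j{\left(r \right)} = 4 r$
$\sqrt{-2236 + j{\left(-5 \right)}} = \sqrt{-2236 + 4 \left(-5\right)} = \sqrt{-2236 - 20} = \sqrt{-2256} = 4 i \sqrt{141}$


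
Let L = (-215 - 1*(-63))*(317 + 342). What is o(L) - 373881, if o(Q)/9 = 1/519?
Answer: -64681410/173 ≈ -3.7388e+5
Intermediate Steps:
L = -100168 (L = (-215 + 63)*659 = -152*659 = -100168)
o(Q) = 3/173 (o(Q) = 9/519 = 9*(1/519) = 3/173)
o(L) - 373881 = 3/173 - 373881 = -64681410/173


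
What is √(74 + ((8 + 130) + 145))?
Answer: √357 ≈ 18.894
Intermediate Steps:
√(74 + ((8 + 130) + 145)) = √(74 + (138 + 145)) = √(74 + 283) = √357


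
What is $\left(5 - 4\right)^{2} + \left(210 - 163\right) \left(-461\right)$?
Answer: $-21666$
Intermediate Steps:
$\left(5 - 4\right)^{2} + \left(210 - 163\right) \left(-461\right) = 1^{2} + 47 \left(-461\right) = 1 - 21667 = -21666$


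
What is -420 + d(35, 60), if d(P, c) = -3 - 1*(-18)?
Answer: -405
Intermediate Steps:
d(P, c) = 15 (d(P, c) = -3 + 18 = 15)
-420 + d(35, 60) = -420 + 15 = -405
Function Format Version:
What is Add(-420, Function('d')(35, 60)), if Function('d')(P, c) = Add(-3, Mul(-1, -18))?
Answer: -405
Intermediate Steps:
Function('d')(P, c) = 15 (Function('d')(P, c) = Add(-3, 18) = 15)
Add(-420, Function('d')(35, 60)) = Add(-420, 15) = -405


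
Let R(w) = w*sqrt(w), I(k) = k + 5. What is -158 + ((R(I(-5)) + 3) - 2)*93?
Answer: -65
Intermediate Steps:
I(k) = 5 + k
R(w) = w**(3/2)
-158 + ((R(I(-5)) + 3) - 2)*93 = -158 + (((5 - 5)**(3/2) + 3) - 2)*93 = -158 + ((0**(3/2) + 3) - 2)*93 = -158 + ((0 + 3) - 2)*93 = -158 + (3 - 2)*93 = -158 + 1*93 = -158 + 93 = -65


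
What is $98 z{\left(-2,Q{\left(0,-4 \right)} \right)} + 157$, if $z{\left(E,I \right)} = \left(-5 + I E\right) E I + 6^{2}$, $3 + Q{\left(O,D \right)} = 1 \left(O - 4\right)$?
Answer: $16033$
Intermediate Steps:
$Q{\left(O,D \right)} = -7 + O$ ($Q{\left(O,D \right)} = -3 + 1 \left(O - 4\right) = -3 + 1 \left(-4 + O\right) = -3 + \left(-4 + O\right) = -7 + O$)
$z{\left(E,I \right)} = 36 + E I \left(-5 + E I\right)$ ($z{\left(E,I \right)} = \left(-5 + E I\right) E I + 36 = E \left(-5 + E I\right) I + 36 = E I \left(-5 + E I\right) + 36 = 36 + E I \left(-5 + E I\right)$)
$98 z{\left(-2,Q{\left(0,-4 \right)} \right)} + 157 = 98 \left(36 + \left(-2\right)^{2} \left(-7 + 0\right)^{2} - - 10 \left(-7 + 0\right)\right) + 157 = 98 \left(36 + 4 \left(-7\right)^{2} - \left(-10\right) \left(-7\right)\right) + 157 = 98 \left(36 + 4 \cdot 49 - 70\right) + 157 = 98 \left(36 + 196 - 70\right) + 157 = 98 \cdot 162 + 157 = 15876 + 157 = 16033$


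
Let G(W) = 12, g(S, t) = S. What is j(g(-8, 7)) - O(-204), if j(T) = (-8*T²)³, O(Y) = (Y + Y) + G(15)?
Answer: -134217332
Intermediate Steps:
O(Y) = 12 + 2*Y (O(Y) = (Y + Y) + 12 = 2*Y + 12 = 12 + 2*Y)
j(T) = -512*T⁶
j(g(-8, 7)) - O(-204) = -512*(-8)⁶ - (12 + 2*(-204)) = -512*262144 - (12 - 408) = -134217728 - 1*(-396) = -134217728 + 396 = -134217332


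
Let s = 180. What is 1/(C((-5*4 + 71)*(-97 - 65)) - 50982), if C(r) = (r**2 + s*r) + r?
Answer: 1/66714240 ≈ 1.4989e-8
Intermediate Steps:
C(r) = r**2 + 181*r (C(r) = (r**2 + 180*r) + r = r**2 + 181*r)
1/(C((-5*4 + 71)*(-97 - 65)) - 50982) = 1/(((-5*4 + 71)*(-97 - 65))*(181 + (-5*4 + 71)*(-97 - 65)) - 50982) = 1/(((-20 + 71)*(-162))*(181 + (-20 + 71)*(-162)) - 50982) = 1/((51*(-162))*(181 + 51*(-162)) - 50982) = 1/(-8262*(181 - 8262) - 50982) = 1/(-8262*(-8081) - 50982) = 1/(66765222 - 50982) = 1/66714240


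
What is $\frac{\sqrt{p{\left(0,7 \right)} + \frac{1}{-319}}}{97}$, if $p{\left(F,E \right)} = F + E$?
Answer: $\frac{6 \sqrt{19778}}{30943} \approx 0.02727$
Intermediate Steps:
$p{\left(F,E \right)} = E + F$
$\frac{\sqrt{p{\left(0,7 \right)} + \frac{1}{-319}}}{97} = \frac{\sqrt{\left(7 + 0\right) + \frac{1}{-319}}}{97} = \sqrt{7 - \frac{1}{319}} \cdot \frac{1}{97} = \sqrt{\frac{2232}{319}} \cdot \frac{1}{97} = \frac{6 \sqrt{19778}}{319} \cdot \frac{1}{97} = \frac{6 \sqrt{19778}}{30943}$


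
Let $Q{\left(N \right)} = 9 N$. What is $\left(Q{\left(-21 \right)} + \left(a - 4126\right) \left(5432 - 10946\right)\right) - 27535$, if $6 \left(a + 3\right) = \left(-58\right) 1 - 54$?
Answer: $22842510$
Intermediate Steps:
$a = - \frac{65}{3}$ ($a = -3 + \frac{\left(-58\right) 1 - 54}{6} = -3 + \frac{-58 - 54}{6} = -3 + \frac{1}{6} \left(-112\right) = -3 - \frac{56}{3} = - \frac{65}{3} \approx -21.667$)
$\left(Q{\left(-21 \right)} + \left(a - 4126\right) \left(5432 - 10946\right)\right) - 27535 = \left(9 \left(-21\right) + \left(- \frac{65}{3} - 4126\right) \left(5432 - 10946\right)\right) - 27535 = \left(-189 - -22870234\right) - 27535 = \left(-189 + 22870234\right) - 27535 = 22870045 - 27535 = 22842510$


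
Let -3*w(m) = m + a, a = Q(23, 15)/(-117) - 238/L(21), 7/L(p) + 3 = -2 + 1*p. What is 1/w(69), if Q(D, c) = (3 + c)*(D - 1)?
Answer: 13/2073 ≈ 0.0062711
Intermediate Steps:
L(p) = 7/(-5 + p) (L(p) = 7/(-3 + (-2 + 1*p)) = 7/(-3 + (-2 + p)) = 7/(-5 + p))
Q(D, c) = (-1 + D)*(3 + c) (Q(D, c) = (3 + c)*(-1 + D) = (-1 + D)*(3 + c))
a = -7116/13 (a = (-3 - 1*15 + 3*23 + 23*15)/(-117) - 238/(7/(-5 + 21)) = (-3 - 15 + 69 + 345)*(-1/117) - 238/(7/16) = 396*(-1/117) - 238/(7*(1/16)) = -44/13 - 238/7/16 = -44/13 - 238*16/7 = -44/13 - 544 = -7116/13 ≈ -547.38)
w(m) = 2372/13 - m/3 (w(m) = -(m - 7116/13)/3 = -(-7116/13 + m)/3 = 2372/13 - m/3)
1/w(69) = 1/(2372/13 - ⅓*69) = 1/(2372/13 - 23) = 1/(2073/13) = 13/2073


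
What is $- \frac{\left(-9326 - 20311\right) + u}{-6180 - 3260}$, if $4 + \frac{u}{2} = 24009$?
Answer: $\frac{18373}{9440} \approx 1.9463$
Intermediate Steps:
$u = 48010$ ($u = -8 + 2 \cdot 24009 = -8 + 48018 = 48010$)
$- \frac{\left(-9326 - 20311\right) + u}{-6180 - 3260} = - \frac{\left(-9326 - 20311\right) + 48010}{-6180 - 3260} = - \frac{-29637 + 48010}{-9440} = - \frac{18373 \left(-1\right)}{9440} = \left(-1\right) \left(- \frac{18373}{9440}\right) = \frac{18373}{9440}$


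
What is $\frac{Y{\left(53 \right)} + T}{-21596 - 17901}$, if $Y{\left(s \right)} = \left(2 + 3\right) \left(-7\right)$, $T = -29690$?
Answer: $\frac{29725}{39497} \approx 0.75259$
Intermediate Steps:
$Y{\left(s \right)} = -35$ ($Y{\left(s \right)} = 5 \left(-7\right) = -35$)
$\frac{Y{\left(53 \right)} + T}{-21596 - 17901} = \frac{-35 - 29690}{-21596 - 17901} = - \frac{29725}{-39497} = \left(-29725\right) \left(- \frac{1}{39497}\right) = \frac{29725}{39497}$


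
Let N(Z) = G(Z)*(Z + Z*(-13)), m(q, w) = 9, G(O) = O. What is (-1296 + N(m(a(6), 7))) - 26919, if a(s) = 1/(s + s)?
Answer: -29187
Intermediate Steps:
a(s) = 1/(2*s)
N(Z) = -12*Z² (N(Z) = Z*(Z + Z*(-13)) = Z*(Z - 13*Z) = Z*(-12*Z) = -12*Z²)
(-1296 + N(m(a(6), 7))) - 26919 = (-1296 - 12*9²) - 26919 = (-1296 - 12*81) - 26919 = (-1296 - 972) - 26919 = -2268 - 26919 = -29187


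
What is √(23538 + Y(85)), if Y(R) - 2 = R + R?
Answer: √23710 ≈ 153.98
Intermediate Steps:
Y(R) = 2 + 2*R (Y(R) = 2 + (R + R) = 2 + 2*R)
√(23538 + Y(85)) = √(23538 + (2 + 2*85)) = √(23538 + (2 + 170)) = √(23538 + 172) = √23710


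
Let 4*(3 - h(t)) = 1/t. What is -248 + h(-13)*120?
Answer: 1486/13 ≈ 114.31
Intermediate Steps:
h(t) = 3 - 1/(4*t)
-248 + h(-13)*120 = -248 + (3 - ¼/(-13))*120 = -248 + (3 - ¼*(-1/13))*120 = -248 + (3 + 1/52)*120 = -248 + (157/52)*120 = -248 + 4710/13 = 1486/13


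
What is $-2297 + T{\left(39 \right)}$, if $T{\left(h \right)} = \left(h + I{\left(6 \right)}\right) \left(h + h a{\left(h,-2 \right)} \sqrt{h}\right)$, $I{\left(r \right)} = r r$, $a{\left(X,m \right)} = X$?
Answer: $628 + 114075 \sqrt{39} \approx 7.1303 \cdot 10^{5}$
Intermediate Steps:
$I{\left(r \right)} = r^{2}$
$T{\left(h \right)} = \left(36 + h\right) \left(h + h^{\frac{5}{2}}\right)$ ($T{\left(h \right)} = \left(h + 6^{2}\right) \left(h + h h \sqrt{h}\right) = \left(h + 36\right) \left(h + h^{2} \sqrt{h}\right) = \left(36 + h\right) \left(h + h^{\frac{5}{2}}\right)$)
$-2297 + T{\left(39 \right)} = -2297 + \left(39^{2} + 39^{\frac{7}{2}} + 36 \cdot 39 + 36 \cdot 39^{\frac{5}{2}}\right) = -2297 + \left(1521 + 59319 \sqrt{39} + 1404 + 36 \cdot 1521 \sqrt{39}\right) = -2297 + \left(1521 + 59319 \sqrt{39} + 1404 + 54756 \sqrt{39}\right) = -2297 + \left(2925 + 114075 \sqrt{39}\right) = 628 + 114075 \sqrt{39}$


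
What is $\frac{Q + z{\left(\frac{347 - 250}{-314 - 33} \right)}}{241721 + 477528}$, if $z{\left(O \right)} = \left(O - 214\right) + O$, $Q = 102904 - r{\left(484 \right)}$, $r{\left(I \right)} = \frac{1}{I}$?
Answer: $\frac{17246485877}{120796431052} \approx 0.14277$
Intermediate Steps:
$Q = \frac{49805535}{484}$ ($Q = 102904 - \frac{1}{484} = \frac{49805535}{484} \approx 1.029 \cdot 10^{5}$)
$z{\left(O \right)} = -214 + 2 O$ ($z{\left(O \right)} = \left(-214 + O\right) + O = -214 + 2 O$)
$\frac{Q + z{\left(\frac{347 - 250}{-314 - 33} \right)}}{241721 + 477528} = \frac{\frac{49805535}{484} - \left(214 - 2 \frac{347 - 250}{-314 - 33}\right)}{241721 + 477528} = \frac{\frac{49805535}{484} - \left(214 - 2 \frac{97}{-347}\right)}{719249} = \left(\frac{49805535}{484} - \left(214 - 2 \cdot 97 \left(- \frac{1}{347}\right)\right)\right) \frac{1}{719249} = \left(\frac{49805535}{484} + \left(-214 + 2 \left(- \frac{97}{347}\right)\right)\right) \frac{1}{719249} = \left(\frac{49805535}{484} - \frac{74452}{347}\right) \frac{1}{719249} = \frac{17246485877}{167948} \cdot \frac{1}{719249} = \frac{17246485877}{120796431052}$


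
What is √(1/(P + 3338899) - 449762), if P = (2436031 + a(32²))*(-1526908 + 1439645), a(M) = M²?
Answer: I*√41585421741529686179832855510/304073921742 ≈ 670.64*I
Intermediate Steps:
P = -304077260641 (P = (2436031 + (32²)²)*(-1526908 + 1439645) = (2436031 + 1024²)*(-87263) = (2436031 + 1048576)*(-87263) = 3484607*(-87263) = -304077260641)
√(1/(P + 3338899) - 449762) = √(1/(-304077260641 + 3338899) - 449762) = √(1/(-304073921742) - 449762) = √(-1/304073921742 - 449762) = √(-136760895190525405/304073921742) = I*√41585421741529686179832855510/304073921742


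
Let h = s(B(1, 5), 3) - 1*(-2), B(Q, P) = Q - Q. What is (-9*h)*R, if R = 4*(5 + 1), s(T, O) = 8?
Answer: -2160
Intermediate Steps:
B(Q, P) = 0
R = 24 (R = 4*6 = 24)
h = 10 (h = 8 - 1*(-2) = 8 + 2 = 10)
(-9*h)*R = -9*10*24 = -90*24 = -2160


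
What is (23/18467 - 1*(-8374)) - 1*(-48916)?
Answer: 1057974453/18467 ≈ 57290.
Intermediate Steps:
(23/18467 - 1*(-8374)) - 1*(-48916) = (23*(1/18467) + 8374) + 48916 = (23/18467 + 8374) + 48916 = 154642681/18467 + 48916 = 1057974453/18467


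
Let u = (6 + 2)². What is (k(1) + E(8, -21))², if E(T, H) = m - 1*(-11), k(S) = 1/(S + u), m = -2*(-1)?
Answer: 715716/4225 ≈ 169.40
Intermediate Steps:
m = 2
u = 64 (u = 8² = 64)
k(S) = 1/(64 + S) (k(S) = 1/(S + 64) = 1/(64 + S))
E(T, H) = 13 (E(T, H) = 2 - 1*(-11) = 2 + 11 = 13)
(k(1) + E(8, -21))² = (1/(64 + 1) + 13)² = (1/65 + 13)² = (846/65)² = 715716/4225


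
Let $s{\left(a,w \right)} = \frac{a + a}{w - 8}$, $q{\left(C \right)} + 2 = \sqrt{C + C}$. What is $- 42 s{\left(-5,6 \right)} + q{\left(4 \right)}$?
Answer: $-212 + 2 \sqrt{2} \approx -209.17$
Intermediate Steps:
$q{\left(C \right)} = -2 + \sqrt{2} \sqrt{C}$ ($q{\left(C \right)} = -2 + \sqrt{C + C} = -2 + \sqrt{2 C} = -2 + \sqrt{2} \sqrt{C}$)
$s{\left(a,w \right)} = \frac{2 a}{-8 + w}$
$- 42 s{\left(-5,6 \right)} + q{\left(4 \right)} = - 42 \cdot 2 \left(-5\right) \frac{1}{-8 + 6} - \left(2 - \sqrt{2} \sqrt{4}\right) = - 42 \cdot 2 \left(-5\right) \frac{1}{-2} - \left(2 - \sqrt{2} \cdot 2\right) = - 42 \cdot 2 \left(-5\right) \left(- \frac{1}{2}\right) - \left(2 - 2 \sqrt{2}\right) = \left(-42\right) 5 - \left(2 - 2 \sqrt{2}\right) = -210 - \left(2 - 2 \sqrt{2}\right) = -212 + 2 \sqrt{2}$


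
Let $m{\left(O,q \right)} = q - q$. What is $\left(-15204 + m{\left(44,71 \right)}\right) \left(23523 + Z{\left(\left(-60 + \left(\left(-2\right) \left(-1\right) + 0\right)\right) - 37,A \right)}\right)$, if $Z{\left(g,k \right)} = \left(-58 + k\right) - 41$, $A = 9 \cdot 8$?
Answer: $-357233184$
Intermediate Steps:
$m{\left(O,q \right)} = 0$
$A = 72$
$Z{\left(g,k \right)} = -99 + k$
$\left(-15204 + m{\left(44,71 \right)}\right) \left(23523 + Z{\left(\left(-60 + \left(\left(-2\right) \left(-1\right) + 0\right)\right) - 37,A \right)}\right) = \left(-15204 + 0\right) \left(23523 + \left(-99 + 72\right)\right) = - 15204 \left(23523 - 27\right) = \left(-15204\right) 23496 = -357233184$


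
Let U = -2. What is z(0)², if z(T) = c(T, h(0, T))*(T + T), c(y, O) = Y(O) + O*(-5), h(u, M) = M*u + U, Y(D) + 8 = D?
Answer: 0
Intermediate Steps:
Y(D) = -8 + D
h(u, M) = -2 + M*u (h(u, M) = M*u - 2 = -2 + M*u)
c(y, O) = -8 - 4*O (c(y, O) = (-8 + O) + O*(-5) = (-8 + O) - 5*O = -8 - 4*O)
z(T) = 0 (z(T) = (-8 - 4*(-2 + T*0))*(T + T) = (-8 - 4*(-2 + 0))*(2*T) = (-8 - 4*(-2))*(2*T) = (-8 + 8)*(2*T) = 0*(2*T) = 0)
z(0)² = 0² = 0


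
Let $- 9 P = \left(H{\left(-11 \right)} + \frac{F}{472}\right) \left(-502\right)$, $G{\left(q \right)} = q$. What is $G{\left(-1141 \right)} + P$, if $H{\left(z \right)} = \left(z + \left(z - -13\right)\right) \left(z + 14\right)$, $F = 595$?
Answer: $- \frac{5472883}{2124} \approx -2576.7$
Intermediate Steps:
$H{\left(z \right)} = \left(13 + 2 z\right) \left(14 + z\right)$ ($H{\left(z \right)} = \left(z + \left(z + 13\right)\right) \left(14 + z\right) = \left(z + \left(13 + z\right)\right) \left(14 + z\right) = \left(13 + 2 z\right) \left(14 + z\right)$)
$P = - \frac{3049399}{2124}$ ($P = - \frac{\left(\left(182 + 2 \left(-11\right)^{2} + 41 \left(-11\right)\right) + \frac{595}{472}\right) \left(-502\right)}{9} = - \frac{\left(\left(182 + 2 \cdot 121 - 451\right) + 595 \cdot \frac{1}{472}\right) \left(-502\right)}{9} = - \frac{\left(\left(182 + 242 - 451\right) + \frac{595}{472}\right) \left(-502\right)}{9} = - \frac{\left(-27 + \frac{595}{472}\right) \left(-502\right)}{9} = - \frac{\left(- \frac{12149}{472}\right) \left(-502\right)}{9} = \left(- \frac{1}{9}\right) \frac{3049399}{236} = - \frac{3049399}{2124} \approx -1435.7$)
$G{\left(-1141 \right)} + P = -1141 - \frac{3049399}{2124} = - \frac{5472883}{2124}$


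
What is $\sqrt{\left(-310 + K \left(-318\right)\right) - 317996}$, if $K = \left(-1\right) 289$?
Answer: $6 i \sqrt{6289} \approx 475.82 i$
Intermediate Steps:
$K = -289$
$\sqrt{\left(-310 + K \left(-318\right)\right) - 317996} = \sqrt{\left(-310 - -91902\right) - 317996} = \sqrt{\left(-310 + 91902\right) - 317996} = \sqrt{91592 - 317996} = \sqrt{-226404} = 6 i \sqrt{6289}$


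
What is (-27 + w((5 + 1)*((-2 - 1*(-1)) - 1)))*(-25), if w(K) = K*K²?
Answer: 43875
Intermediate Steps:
w(K) = K³
(-27 + w((5 + 1)*((-2 - 1*(-1)) - 1)))*(-25) = (-27 + ((5 + 1)*((-2 - 1*(-1)) - 1))³)*(-25) = (-27 + (6*((-2 + 1) - 1))³)*(-25) = (-27 + (6*(-1 - 1))³)*(-25) = (-27 + (6*(-2))³)*(-25) = (-27 + (-12)³)*(-25) = (-27 - 1728)*(-25) = -1755*(-25) = 43875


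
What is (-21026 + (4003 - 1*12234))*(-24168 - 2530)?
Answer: 781103386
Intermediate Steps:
(-21026 + (4003 - 1*12234))*(-24168 - 2530) = (-21026 + (4003 - 12234))*(-26698) = (-21026 - 8231)*(-26698) = -29257*(-26698) = 781103386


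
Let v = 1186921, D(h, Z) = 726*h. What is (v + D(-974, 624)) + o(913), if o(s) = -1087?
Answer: 478710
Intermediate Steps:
(v + D(-974, 624)) + o(913) = (1186921 + 726*(-974)) - 1087 = (1186921 - 707124) - 1087 = 479797 - 1087 = 478710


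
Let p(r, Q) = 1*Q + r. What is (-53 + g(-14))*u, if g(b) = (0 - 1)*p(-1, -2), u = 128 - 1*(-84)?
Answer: -10600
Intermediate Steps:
p(r, Q) = Q + r
u = 212 (u = 128 + 84 = 212)
g(b) = 3 (g(b) = (0 - 1)*(-2 - 1) = -1*(-3) = 3)
(-53 + g(-14))*u = (-53 + 3)*212 = -50*212 = -10600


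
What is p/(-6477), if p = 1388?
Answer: -1388/6477 ≈ -0.21430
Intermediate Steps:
p/(-6477) = 1388/(-6477) = 1388*(-1/6477) = -1388/6477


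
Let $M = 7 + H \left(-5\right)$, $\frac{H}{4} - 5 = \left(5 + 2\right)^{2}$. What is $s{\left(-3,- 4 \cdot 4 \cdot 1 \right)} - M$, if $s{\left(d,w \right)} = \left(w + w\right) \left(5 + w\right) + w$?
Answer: $1409$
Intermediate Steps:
$H = 216$ ($H = 20 + 4 \left(5 + 2\right)^{2} = 20 + 4 \cdot 7^{2} = 20 + 4 \cdot 49 = 20 + 196 = 216$)
$s{\left(d,w \right)} = w + 2 w \left(5 + w\right)$ ($s{\left(d,w \right)} = 2 w \left(5 + w\right) + w = w + 2 w \left(5 + w\right)$)
$M = -1073$ ($M = 7 + 216 \left(-5\right) = 7 - 1080 = -1073$)
$s{\left(-3,- 4 \cdot 4 \cdot 1 \right)} - M = - 4 \cdot 4 \cdot 1 \left(11 + 2 \left(- 4 \cdot 4 \cdot 1\right)\right) - -1073 = \left(-4\right) 4 \left(11 + 2 \left(\left(-4\right) 4\right)\right) + 1073 = - 16 \left(11 + 2 \left(-16\right)\right) + 1073 = - 16 \left(11 - 32\right) + 1073 = \left(-16\right) \left(-21\right) + 1073 = 336 + 1073 = 1409$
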